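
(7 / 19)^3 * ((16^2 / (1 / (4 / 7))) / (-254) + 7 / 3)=229663 / 2613279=0.09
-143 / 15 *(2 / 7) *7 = -286 / 15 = -19.07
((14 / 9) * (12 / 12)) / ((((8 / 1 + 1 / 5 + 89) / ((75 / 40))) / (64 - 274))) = -6125 / 972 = -6.30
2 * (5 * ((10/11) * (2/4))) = 50/11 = 4.55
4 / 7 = 0.57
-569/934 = -0.61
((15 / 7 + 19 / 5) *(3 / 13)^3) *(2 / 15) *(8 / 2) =1152 / 29575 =0.04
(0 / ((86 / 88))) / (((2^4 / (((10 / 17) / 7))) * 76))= 0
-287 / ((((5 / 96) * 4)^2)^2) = -95219712 / 625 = -152351.54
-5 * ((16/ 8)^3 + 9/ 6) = -95/ 2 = -47.50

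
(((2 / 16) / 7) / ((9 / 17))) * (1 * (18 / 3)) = 17 / 84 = 0.20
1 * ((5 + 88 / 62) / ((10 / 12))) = 1194 / 155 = 7.70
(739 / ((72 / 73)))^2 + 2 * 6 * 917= 2967323545 / 5184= 572400.38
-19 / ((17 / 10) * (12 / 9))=-285 / 34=-8.38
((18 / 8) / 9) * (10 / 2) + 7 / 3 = 43 / 12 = 3.58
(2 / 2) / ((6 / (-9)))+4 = 5 / 2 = 2.50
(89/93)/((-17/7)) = -623/1581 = -0.39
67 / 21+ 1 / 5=356 / 105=3.39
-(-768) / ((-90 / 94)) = -12032 / 15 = -802.13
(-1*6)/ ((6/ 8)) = -8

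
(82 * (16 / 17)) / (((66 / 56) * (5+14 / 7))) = 5248 / 561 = 9.35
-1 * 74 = -74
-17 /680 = -1 /40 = -0.02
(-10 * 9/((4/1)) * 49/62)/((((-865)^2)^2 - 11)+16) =-147/4628016045208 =-0.00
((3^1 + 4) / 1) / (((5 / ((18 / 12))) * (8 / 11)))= 231 / 80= 2.89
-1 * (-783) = 783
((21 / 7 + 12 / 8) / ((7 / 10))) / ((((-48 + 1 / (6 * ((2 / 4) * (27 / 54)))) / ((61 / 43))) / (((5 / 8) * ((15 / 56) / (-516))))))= 205875 / 3293527552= 0.00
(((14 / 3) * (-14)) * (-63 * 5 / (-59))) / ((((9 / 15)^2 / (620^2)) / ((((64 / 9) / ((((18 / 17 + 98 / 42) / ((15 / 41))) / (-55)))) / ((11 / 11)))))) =19724640320000000 / 1255461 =15711073717.14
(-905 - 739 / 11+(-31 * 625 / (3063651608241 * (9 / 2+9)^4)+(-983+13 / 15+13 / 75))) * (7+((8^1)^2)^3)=-229369001798778324771459155659 / 447741270442181452275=-512280231.78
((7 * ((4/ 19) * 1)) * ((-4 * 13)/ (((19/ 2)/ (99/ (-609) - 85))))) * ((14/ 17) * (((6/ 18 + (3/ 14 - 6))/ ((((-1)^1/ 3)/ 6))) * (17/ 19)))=9881544192/ 198911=49678.22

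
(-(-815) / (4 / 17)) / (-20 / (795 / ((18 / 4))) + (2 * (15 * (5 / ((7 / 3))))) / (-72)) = -5140205 / 1493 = -3442.87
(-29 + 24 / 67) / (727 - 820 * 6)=1919 / 280931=0.01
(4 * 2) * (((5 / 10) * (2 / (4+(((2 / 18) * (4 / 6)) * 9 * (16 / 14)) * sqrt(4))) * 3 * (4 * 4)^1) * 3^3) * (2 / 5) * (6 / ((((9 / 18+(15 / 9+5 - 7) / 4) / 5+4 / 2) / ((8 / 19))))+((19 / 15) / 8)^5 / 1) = 4013491817167 / 4408000000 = 910.50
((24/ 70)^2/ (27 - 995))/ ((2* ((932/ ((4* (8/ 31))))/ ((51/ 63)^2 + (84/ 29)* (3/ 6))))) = -215224/ 1521364057675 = -0.00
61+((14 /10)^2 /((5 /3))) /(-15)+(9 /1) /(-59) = 2240859 /36875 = 60.77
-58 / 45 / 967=-58 / 43515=-0.00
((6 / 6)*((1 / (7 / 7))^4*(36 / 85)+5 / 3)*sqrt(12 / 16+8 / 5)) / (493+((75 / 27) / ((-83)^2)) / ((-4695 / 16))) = 10343564829*sqrt(235) / 24396646319950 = 0.01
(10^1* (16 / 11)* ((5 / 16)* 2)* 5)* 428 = 214000 / 11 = 19454.55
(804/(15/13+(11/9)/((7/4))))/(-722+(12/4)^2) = -658476/1081621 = -0.61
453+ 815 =1268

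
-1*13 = -13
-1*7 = -7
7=7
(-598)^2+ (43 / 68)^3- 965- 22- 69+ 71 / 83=9305167284841 / 26097856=356549.11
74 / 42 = 37 / 21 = 1.76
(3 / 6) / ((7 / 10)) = 5 / 7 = 0.71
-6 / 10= -3 / 5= -0.60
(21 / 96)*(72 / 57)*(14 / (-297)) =-49 / 3762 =-0.01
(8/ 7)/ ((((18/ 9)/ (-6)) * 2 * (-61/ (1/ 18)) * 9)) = 2/ 11529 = 0.00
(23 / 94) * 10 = 115 / 47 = 2.45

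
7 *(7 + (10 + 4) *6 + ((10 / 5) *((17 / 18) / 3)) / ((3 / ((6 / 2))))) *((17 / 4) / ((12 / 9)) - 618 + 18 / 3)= -28115773 / 72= -390496.85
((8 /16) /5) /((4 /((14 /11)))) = 7 /220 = 0.03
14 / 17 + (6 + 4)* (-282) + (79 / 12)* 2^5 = -133034 / 51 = -2608.51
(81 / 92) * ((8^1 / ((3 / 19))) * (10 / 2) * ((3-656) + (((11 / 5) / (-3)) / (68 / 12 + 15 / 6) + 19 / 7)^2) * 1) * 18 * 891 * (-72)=1997755072232832 / 12005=166410251747.84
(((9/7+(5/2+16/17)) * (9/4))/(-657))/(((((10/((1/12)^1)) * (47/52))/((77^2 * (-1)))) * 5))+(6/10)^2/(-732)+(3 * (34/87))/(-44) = 68028347819/453994037200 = 0.15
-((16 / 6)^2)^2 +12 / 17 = -68660 / 1377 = -49.86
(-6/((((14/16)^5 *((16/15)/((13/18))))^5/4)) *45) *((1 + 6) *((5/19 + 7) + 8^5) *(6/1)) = -65081318336935325692067840000000/10920130188692285620857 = -5959756634.07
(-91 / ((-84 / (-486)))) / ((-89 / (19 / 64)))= 20007 / 11392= 1.76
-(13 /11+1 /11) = -14 /11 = -1.27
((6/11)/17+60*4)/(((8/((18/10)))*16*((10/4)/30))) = 605961/14960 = 40.51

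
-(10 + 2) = -12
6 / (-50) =-3 / 25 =-0.12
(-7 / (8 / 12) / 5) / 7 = -3 / 10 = -0.30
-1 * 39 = -39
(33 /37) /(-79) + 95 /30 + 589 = 10385221 /17538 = 592.16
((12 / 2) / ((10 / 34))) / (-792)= -17 / 660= -0.03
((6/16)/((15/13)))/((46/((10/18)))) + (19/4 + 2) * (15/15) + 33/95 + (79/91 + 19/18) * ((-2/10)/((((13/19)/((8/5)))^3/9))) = -292333018752587/7863128910000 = -37.18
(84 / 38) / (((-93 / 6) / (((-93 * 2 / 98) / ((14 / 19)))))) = 0.37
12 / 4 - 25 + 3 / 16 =-349 / 16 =-21.81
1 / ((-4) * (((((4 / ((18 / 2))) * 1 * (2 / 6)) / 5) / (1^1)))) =-135 / 16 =-8.44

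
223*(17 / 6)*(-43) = -163013 / 6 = -27168.83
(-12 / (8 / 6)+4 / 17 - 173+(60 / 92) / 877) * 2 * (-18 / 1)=2243812860 / 342907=6543.50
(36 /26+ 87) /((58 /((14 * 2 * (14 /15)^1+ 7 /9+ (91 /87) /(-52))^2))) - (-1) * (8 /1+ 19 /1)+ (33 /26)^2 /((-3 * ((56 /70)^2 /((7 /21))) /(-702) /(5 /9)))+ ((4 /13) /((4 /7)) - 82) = 990081499741 /856053900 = 1156.56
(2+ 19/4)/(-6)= -9/8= -1.12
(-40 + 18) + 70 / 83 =-1756 / 83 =-21.16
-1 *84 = -84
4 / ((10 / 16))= 32 / 5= 6.40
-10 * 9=-90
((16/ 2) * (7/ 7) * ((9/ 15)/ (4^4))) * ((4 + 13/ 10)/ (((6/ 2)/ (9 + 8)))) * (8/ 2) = 901/ 400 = 2.25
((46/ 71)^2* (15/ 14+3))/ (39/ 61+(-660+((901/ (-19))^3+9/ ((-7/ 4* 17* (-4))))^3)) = -285769326398508594993918/ 202772759482133199660190683154200496193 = -0.00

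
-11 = -11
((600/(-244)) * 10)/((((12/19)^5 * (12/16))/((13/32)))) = -4023660875/30357504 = -132.54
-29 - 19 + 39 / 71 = -3369 / 71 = -47.45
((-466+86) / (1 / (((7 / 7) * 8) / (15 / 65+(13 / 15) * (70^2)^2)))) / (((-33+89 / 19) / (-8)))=-9010560 / 218303724421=-0.00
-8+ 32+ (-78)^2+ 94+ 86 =6288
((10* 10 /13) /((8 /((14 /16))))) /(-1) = -0.84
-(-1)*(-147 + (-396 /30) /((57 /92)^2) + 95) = -467788 /5415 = -86.39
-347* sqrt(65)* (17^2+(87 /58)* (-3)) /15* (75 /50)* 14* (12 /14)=-592329* sqrt(65) /5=-955101.81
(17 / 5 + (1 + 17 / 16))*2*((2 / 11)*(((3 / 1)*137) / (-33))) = -59869 / 2420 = -24.74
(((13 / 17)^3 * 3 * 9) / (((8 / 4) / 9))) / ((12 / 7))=1245699 / 39304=31.69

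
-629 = -629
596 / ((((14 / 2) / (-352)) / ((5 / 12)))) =-262240 / 21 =-12487.62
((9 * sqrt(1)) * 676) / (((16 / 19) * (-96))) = -9633 / 128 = -75.26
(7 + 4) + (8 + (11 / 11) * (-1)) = 18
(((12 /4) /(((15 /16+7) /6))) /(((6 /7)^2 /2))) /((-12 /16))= -3136 /381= -8.23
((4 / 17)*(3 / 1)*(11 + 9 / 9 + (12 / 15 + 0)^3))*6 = 6624 / 125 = 52.99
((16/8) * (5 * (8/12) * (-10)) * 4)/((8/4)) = -400/3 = -133.33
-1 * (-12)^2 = -144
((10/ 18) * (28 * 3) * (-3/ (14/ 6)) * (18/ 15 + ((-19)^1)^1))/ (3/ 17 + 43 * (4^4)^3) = 0.00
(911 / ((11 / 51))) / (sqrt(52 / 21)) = 46461* sqrt(273) / 286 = 2684.13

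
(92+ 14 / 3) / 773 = 290 / 2319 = 0.13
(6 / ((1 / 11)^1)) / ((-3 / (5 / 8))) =-55 / 4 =-13.75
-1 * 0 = 0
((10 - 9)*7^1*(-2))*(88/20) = -308/5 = -61.60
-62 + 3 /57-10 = -1367 /19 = -71.95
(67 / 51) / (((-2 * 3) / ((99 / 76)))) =-737 / 2584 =-0.29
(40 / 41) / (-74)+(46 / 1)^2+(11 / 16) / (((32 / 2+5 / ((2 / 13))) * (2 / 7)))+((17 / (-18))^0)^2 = 4984316697 / 2354384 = 2117.04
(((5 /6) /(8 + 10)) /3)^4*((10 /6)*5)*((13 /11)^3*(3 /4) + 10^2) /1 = 8421734375 /176010810319872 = 0.00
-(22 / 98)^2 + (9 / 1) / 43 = 16406 / 103243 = 0.16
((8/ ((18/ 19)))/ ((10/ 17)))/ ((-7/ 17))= -10982/ 315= -34.86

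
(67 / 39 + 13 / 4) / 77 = 775 / 12012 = 0.06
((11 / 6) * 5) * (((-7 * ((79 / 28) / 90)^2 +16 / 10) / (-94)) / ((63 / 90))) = -15898069 / 71632512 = -0.22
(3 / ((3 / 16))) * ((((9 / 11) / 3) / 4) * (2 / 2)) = 1.09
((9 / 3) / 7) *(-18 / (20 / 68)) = -918 / 35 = -26.23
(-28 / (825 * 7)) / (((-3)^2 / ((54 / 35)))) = -0.00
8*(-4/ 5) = -32/ 5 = -6.40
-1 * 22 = -22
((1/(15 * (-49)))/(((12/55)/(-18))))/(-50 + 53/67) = -737/323106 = -0.00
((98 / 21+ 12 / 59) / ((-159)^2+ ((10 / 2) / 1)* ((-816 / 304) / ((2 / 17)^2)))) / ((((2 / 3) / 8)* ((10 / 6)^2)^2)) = 7075296 / 22710833125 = 0.00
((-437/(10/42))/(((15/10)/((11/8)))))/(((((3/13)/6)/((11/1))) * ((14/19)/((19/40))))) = -248151761/800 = -310189.70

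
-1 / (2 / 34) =-17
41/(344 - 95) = 41/249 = 0.16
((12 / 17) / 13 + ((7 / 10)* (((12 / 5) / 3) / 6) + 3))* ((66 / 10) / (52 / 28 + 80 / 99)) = 397707156 / 51023375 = 7.79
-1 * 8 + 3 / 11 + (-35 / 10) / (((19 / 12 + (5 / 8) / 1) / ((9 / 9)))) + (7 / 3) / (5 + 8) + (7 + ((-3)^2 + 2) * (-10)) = -2549561 / 22737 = -112.13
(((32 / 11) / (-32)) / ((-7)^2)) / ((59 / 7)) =-1 / 4543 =-0.00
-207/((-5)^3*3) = 69/125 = 0.55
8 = 8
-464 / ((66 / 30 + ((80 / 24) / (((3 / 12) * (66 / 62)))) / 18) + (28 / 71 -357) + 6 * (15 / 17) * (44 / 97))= 121008171240 / 91618919563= 1.32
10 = 10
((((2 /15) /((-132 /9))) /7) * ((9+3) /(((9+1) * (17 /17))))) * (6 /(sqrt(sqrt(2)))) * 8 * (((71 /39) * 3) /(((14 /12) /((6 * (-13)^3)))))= 3881.72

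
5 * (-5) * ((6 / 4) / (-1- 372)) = 75 / 746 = 0.10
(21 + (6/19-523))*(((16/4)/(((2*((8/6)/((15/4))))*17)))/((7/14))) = -332.00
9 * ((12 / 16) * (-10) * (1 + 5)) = -405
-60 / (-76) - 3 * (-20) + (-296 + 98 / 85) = -378003 / 1615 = -234.06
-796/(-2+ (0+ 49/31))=1898.15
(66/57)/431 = 22/8189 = 0.00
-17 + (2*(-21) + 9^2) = 22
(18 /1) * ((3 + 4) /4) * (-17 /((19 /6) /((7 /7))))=-3213 /19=-169.11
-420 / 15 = -28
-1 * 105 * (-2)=210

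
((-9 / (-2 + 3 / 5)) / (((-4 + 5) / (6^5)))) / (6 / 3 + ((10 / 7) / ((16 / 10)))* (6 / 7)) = 4898880 / 271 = 18077.05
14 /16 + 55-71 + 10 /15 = -347 /24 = -14.46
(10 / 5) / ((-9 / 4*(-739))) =8 / 6651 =0.00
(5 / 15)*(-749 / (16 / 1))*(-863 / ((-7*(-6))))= 92341 / 288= 320.63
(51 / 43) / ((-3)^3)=-17 / 387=-0.04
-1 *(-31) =31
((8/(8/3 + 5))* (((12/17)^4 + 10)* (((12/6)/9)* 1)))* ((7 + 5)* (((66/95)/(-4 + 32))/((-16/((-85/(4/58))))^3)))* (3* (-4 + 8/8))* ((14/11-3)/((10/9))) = 4524930.25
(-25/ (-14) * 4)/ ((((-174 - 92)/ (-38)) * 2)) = 25/ 49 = 0.51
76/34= 38/17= 2.24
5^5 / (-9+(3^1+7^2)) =3125 / 43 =72.67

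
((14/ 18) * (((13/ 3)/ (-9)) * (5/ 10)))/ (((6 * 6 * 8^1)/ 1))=-91/ 139968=-0.00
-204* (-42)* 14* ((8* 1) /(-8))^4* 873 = 104718096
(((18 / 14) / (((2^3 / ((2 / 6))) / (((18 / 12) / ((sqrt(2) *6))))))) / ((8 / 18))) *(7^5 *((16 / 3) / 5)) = 21609 *sqrt(2) / 80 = 382.00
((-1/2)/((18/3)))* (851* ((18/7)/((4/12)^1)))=-7659/14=-547.07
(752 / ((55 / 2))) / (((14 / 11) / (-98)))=-10528 / 5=-2105.60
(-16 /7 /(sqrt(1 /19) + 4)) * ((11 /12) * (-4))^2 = -147136 /19089 + 1936 * sqrt(19) /19089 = -7.27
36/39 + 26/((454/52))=11512/2951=3.90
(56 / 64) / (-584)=-7 / 4672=-0.00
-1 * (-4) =4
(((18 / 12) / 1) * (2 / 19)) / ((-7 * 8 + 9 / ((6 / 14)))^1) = -3 / 665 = -0.00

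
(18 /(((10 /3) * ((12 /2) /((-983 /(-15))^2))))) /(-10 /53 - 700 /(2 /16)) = -51213317 /74202500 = -0.69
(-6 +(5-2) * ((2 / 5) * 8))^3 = 46.66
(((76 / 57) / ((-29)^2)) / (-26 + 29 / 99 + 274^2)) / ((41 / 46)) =6072 / 256193105899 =0.00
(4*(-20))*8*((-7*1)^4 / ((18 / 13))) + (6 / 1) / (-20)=-99881627 / 90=-1109795.86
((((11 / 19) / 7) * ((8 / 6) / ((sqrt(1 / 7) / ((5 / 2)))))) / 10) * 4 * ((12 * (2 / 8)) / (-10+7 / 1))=-44 * sqrt(7) / 399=-0.29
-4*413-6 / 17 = -1652.35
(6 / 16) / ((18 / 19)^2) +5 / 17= 10457 / 14688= 0.71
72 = 72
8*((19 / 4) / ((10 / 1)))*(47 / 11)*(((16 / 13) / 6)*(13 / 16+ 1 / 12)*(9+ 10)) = 729581 / 12870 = 56.69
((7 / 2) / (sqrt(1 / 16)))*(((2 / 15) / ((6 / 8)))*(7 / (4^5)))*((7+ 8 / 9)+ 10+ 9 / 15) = 637 / 2025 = 0.31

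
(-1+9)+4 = 12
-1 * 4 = -4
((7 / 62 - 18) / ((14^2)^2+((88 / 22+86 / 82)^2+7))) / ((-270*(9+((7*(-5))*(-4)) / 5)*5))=1864229 / 200158568272800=0.00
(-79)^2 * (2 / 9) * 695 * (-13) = -112774870 / 9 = -12530541.11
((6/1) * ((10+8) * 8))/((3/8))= 2304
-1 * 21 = -21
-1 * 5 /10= -1 /2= -0.50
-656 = -656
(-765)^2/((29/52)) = 30431700/29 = 1049368.97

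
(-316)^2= 99856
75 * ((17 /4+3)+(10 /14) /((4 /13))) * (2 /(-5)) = -2010 /7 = -287.14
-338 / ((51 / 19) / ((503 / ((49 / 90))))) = -96907980 / 833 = -116336.11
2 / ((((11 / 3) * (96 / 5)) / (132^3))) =65340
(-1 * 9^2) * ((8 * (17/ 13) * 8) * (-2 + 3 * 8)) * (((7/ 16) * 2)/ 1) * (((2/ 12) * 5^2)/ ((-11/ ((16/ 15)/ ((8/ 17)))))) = 1456560/ 13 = 112043.08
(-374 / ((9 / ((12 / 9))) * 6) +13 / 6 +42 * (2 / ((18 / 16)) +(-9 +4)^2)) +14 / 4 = 90809 / 81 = 1121.10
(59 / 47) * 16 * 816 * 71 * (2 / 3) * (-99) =-3609644544 / 47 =-76800947.74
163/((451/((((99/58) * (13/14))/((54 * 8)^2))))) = 2119/690342912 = 0.00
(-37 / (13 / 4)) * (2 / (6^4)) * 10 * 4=-740 / 1053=-0.70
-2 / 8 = -1 / 4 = -0.25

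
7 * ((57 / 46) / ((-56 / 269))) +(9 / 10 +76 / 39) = -38.82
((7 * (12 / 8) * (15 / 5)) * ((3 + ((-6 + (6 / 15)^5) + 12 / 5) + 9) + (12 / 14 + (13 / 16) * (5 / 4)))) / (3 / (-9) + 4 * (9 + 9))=388697697 / 86000000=4.52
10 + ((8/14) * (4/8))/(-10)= 349/35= 9.97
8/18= 4/9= 0.44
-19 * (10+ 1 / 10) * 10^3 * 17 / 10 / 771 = -326230 / 771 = -423.13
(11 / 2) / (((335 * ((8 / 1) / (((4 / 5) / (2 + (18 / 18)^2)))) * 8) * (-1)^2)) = 11 / 160800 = 0.00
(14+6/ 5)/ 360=19/ 450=0.04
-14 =-14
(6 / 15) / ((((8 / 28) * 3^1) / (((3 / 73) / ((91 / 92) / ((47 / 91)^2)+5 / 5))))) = 1422596 / 349231635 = 0.00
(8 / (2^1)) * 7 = 28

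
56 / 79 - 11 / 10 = -0.39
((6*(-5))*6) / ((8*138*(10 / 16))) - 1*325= -7481 / 23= -325.26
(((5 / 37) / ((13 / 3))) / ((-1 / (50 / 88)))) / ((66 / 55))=-625 / 42328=-0.01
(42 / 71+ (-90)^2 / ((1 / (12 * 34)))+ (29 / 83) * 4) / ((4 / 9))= 87638391549 / 11786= 7435804.48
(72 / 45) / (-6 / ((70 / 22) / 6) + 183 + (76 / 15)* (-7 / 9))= 1512 / 158519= 0.01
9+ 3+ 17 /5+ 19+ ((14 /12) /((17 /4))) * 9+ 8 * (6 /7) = 43.73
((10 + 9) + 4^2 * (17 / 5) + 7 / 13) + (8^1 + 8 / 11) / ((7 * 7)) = 2596674 / 35035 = 74.12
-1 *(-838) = 838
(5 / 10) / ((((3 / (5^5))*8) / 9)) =9375 / 16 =585.94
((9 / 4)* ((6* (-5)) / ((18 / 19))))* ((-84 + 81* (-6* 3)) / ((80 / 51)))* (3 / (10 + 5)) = 2241297 / 160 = 14008.11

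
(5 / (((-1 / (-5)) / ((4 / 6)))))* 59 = 2950 / 3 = 983.33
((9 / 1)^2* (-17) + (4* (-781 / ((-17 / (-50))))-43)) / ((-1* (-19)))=-558.33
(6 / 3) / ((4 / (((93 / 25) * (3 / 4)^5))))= 22599 / 51200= 0.44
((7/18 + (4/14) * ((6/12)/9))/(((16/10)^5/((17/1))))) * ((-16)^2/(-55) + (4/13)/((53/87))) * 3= -7100549375/869220352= -8.17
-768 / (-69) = 256 / 23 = 11.13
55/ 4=13.75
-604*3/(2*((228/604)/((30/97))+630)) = -1.44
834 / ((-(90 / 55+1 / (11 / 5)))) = -9174 / 23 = -398.87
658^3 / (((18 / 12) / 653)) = 372066747472 / 3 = 124022249157.33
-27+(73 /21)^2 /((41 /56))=-27109 /2583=-10.50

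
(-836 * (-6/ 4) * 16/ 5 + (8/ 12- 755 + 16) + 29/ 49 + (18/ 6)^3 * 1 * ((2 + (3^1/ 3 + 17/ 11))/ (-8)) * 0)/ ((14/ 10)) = 2407168/ 1029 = 2339.33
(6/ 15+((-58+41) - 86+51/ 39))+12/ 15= -6532/ 65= -100.49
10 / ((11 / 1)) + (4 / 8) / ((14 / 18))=239 / 154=1.55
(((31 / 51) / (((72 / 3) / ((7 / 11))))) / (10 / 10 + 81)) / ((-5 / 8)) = -217 / 690030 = -0.00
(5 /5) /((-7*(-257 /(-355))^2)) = -126025 /462343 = -0.27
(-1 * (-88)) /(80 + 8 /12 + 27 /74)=19536 /17989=1.09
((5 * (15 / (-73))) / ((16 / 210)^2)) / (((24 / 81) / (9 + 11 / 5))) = -31255875 / 4672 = -6690.04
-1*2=-2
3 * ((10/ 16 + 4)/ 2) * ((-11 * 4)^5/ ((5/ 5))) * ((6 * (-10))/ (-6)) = -11441063040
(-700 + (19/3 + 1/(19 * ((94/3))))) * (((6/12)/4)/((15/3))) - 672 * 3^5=-163313.34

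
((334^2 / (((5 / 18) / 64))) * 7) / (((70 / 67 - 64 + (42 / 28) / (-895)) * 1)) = -7192502596608 / 2516807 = -2857788.70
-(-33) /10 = 33 /10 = 3.30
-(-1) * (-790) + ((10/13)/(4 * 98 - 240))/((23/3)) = -17951945/22724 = -790.00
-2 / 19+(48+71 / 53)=49579 / 1007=49.23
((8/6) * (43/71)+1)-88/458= 78793/48777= 1.62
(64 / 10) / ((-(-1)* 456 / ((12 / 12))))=0.01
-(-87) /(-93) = -29 /31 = -0.94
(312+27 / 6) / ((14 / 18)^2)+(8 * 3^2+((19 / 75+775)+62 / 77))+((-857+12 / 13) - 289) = 237721741 / 1051050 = 226.18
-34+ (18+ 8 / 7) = -104 / 7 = -14.86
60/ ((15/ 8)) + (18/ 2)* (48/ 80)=187/ 5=37.40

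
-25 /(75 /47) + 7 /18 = -15.28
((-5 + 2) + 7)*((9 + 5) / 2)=28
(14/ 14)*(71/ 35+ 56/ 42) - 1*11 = -802/ 105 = -7.64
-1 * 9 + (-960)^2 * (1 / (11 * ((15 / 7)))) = 429981 / 11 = 39089.18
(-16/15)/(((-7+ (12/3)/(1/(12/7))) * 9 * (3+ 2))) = 112/675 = 0.17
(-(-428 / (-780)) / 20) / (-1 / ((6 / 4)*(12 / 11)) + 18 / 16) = -642 / 12025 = -0.05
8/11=0.73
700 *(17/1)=11900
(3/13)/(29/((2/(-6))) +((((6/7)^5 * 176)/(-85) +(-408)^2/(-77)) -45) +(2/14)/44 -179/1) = -62858180/673833892329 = -0.00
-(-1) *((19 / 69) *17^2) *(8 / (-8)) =-79.58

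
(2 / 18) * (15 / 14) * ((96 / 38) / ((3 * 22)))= 20 / 4389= 0.00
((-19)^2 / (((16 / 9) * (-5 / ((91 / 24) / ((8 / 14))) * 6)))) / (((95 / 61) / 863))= -637138229 / 25600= -24888.21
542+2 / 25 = 13552 / 25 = 542.08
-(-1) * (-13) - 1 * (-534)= 521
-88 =-88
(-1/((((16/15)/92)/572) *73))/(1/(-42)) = 28384.52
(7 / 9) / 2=7 / 18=0.39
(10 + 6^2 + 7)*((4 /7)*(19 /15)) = 4028 /105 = 38.36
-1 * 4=-4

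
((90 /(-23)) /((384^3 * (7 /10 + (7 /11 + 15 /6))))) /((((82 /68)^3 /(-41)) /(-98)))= -66202675 /1603907026944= -0.00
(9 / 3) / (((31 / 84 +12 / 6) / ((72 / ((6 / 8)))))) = 24192 / 199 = 121.57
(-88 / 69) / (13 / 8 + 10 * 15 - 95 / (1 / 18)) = 704 / 860223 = 0.00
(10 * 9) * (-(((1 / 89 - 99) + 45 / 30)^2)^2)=-4080475559152749645 / 501937928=-8129442569.55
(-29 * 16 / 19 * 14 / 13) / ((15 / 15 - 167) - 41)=0.13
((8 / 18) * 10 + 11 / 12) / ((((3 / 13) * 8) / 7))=17563 / 864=20.33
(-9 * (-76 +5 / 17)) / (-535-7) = -11583 / 9214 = -1.26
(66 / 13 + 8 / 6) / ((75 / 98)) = 980 / 117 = 8.38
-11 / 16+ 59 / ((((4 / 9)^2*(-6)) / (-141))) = 7018.47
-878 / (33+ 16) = -878 / 49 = -17.92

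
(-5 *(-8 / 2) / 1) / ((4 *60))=1 / 12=0.08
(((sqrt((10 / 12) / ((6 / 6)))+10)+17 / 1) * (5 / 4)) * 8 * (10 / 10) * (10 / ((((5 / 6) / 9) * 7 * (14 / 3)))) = 270 * sqrt(30) / 49+43740 / 49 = 922.83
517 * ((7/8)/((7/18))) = 4653/4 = 1163.25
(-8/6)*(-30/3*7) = 280/3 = 93.33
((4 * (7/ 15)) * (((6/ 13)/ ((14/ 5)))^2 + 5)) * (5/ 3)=166520/ 10647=15.64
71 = 71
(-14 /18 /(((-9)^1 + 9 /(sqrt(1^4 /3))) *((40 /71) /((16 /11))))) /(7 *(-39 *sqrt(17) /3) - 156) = 994 /(57915 *(-1 + sqrt(3)) *(12 + 7 *sqrt(17))) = 0.00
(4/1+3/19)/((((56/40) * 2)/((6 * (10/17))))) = 11850/2261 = 5.24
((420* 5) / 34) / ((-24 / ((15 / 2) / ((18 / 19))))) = -16625 / 816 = -20.37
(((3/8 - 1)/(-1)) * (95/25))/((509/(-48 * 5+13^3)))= 37183/4072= 9.13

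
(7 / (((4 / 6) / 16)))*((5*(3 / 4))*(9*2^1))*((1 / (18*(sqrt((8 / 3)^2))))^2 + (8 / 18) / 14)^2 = 1346805 / 114688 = 11.74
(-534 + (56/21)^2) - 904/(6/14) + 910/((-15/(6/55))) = -1308206/495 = -2642.84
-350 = -350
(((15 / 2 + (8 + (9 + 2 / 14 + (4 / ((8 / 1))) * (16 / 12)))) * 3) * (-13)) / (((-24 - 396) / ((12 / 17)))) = 13819 / 8330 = 1.66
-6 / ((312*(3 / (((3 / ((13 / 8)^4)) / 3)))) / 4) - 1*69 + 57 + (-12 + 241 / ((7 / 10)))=2497288046 / 7797153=320.28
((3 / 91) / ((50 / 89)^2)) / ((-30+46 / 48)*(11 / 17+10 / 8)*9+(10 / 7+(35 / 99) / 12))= -56460888 / 267235255625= -0.00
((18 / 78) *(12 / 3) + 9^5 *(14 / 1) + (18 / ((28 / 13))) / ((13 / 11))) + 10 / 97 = 14594457599 / 17654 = 826694.10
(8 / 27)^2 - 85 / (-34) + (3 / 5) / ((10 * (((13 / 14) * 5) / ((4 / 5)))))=30778097 / 11846250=2.60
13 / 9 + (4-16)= -95 / 9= -10.56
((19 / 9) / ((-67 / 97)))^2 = 3396649 / 363609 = 9.34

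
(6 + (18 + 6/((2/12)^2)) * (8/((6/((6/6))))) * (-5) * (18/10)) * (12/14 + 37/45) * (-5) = 494086/21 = 23527.90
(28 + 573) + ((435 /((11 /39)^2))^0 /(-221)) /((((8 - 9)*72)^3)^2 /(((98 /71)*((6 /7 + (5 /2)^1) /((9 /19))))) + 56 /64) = 94591599544631886297 /157390348659953305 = 601.00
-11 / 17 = -0.65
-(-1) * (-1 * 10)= -10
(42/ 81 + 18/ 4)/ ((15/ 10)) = 271/ 81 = 3.35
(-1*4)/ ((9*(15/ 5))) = -4/ 27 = -0.15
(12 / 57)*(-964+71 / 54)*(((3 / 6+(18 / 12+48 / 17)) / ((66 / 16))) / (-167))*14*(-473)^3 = -9186089154186560 / 4369221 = -2102454683.38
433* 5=2165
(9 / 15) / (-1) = -3 / 5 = -0.60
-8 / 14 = -4 / 7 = -0.57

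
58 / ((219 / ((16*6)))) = 1856 / 73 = 25.42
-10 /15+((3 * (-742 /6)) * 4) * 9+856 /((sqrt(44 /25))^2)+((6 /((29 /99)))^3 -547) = -3882450647 /804837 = -4823.90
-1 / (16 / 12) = -3 / 4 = -0.75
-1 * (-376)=376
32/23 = 1.39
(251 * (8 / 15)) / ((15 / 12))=8032 / 75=107.09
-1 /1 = -1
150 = 150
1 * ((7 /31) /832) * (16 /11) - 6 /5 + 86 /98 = -0.32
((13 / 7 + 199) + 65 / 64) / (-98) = -90439 / 43904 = -2.06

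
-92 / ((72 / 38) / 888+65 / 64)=-90.39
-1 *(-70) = 70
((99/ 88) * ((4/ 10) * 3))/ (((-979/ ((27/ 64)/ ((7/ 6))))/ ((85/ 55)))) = -37179/ 48245120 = -0.00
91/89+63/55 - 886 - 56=-4600478/4895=-939.83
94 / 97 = 0.97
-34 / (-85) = 2 / 5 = 0.40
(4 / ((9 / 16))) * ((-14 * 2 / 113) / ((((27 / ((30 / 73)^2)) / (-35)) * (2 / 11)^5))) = 31565996000 / 16258779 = 1941.47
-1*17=-17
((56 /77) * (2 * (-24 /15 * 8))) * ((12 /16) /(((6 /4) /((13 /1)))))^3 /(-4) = 70304 /55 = 1278.25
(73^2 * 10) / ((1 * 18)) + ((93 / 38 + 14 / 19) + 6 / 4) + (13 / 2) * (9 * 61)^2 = 671028535 / 342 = 1962071.74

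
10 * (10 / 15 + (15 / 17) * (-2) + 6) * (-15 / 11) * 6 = -75000 / 187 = -401.07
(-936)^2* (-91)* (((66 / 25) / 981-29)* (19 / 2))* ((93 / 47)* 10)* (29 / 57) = 5663396690288064 / 25615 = 221096884258.76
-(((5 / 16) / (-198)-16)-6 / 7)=373859 / 22176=16.86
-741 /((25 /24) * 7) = -17784 /175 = -101.62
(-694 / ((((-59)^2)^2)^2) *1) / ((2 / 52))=-18044 / 146830437604321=-0.00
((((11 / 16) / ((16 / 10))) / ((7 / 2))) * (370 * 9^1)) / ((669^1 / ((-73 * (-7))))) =2228325 / 7136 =312.27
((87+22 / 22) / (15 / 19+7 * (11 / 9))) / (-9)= -836 / 799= -1.05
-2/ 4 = -1/ 2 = -0.50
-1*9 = -9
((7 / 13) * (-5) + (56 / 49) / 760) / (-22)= 11631 / 95095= 0.12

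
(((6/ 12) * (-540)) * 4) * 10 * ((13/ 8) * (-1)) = 17550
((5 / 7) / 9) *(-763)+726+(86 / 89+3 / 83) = 44307388 / 66483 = 666.45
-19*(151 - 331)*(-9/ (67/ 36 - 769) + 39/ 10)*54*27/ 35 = 76953995244/ 138085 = 557294.39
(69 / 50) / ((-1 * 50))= -69 / 2500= -0.03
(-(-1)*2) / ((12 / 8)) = 4 / 3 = 1.33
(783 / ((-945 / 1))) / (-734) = 0.00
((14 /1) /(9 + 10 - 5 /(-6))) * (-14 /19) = -168 /323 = -0.52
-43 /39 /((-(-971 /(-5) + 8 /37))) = 0.01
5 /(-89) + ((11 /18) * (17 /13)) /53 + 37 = 40794419 /1103778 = 36.96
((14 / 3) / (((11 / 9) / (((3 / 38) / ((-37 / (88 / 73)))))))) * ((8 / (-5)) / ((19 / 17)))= 68544 / 4875305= 0.01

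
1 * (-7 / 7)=-1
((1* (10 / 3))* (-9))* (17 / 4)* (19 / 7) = -4845 / 14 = -346.07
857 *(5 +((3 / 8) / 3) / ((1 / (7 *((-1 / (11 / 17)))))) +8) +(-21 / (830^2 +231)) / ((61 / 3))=36926343813631 / 3699255208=9982.10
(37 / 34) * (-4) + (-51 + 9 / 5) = -4552 / 85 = -53.55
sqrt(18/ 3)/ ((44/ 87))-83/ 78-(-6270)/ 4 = 87 * sqrt(6)/ 44 +61091/ 39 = 1571.28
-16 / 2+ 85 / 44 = -6.07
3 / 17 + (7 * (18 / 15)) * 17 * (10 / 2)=12141 / 17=714.18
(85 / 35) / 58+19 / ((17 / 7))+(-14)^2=1407079 / 6902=203.87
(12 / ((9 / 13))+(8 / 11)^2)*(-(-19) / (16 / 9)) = 92397 / 484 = 190.90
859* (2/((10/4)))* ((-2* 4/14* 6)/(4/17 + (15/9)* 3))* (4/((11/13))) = -72898176/34265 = -2127.48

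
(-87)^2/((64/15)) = 1773.98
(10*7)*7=490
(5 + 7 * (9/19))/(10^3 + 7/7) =158/19019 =0.01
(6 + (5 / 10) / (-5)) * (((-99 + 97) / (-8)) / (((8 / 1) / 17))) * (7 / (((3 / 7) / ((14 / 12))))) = 344029 / 5760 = 59.73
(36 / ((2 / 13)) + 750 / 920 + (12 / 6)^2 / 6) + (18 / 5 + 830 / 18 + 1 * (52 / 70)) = 8286421 / 28980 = 285.94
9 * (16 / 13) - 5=79 / 13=6.08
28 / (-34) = -14 / 17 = -0.82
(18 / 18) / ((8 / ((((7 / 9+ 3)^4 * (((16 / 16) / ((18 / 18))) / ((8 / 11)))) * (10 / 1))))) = 4593655 / 13122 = 350.07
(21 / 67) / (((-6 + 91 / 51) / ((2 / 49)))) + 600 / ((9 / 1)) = 20166082 / 302505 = 66.66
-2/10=-1/5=-0.20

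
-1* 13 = -13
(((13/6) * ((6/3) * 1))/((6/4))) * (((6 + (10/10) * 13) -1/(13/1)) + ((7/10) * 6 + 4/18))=27314/405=67.44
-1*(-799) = 799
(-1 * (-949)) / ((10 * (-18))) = -5.27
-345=-345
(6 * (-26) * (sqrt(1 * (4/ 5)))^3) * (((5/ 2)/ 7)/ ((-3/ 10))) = 416 * sqrt(5)/ 7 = 132.89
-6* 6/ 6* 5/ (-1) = 30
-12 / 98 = -0.12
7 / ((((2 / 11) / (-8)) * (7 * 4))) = -11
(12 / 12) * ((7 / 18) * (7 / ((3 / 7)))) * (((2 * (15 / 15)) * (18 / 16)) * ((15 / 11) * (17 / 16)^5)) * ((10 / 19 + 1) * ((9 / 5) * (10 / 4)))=635549291055 / 3506438144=181.25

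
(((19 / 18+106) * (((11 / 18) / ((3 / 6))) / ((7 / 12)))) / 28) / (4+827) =21197 / 2198826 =0.01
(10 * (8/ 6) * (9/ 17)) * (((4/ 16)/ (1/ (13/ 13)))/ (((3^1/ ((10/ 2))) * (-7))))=-50/ 119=-0.42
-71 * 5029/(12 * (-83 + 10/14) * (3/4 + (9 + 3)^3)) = 2499413/11949120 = 0.21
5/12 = 0.42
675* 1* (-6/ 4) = -2025/ 2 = -1012.50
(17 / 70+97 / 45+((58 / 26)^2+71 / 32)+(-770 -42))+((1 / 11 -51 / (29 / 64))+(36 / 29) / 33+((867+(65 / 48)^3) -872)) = -191426712721691 / 208674385920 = -917.35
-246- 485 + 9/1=-722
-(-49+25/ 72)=3503/ 72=48.65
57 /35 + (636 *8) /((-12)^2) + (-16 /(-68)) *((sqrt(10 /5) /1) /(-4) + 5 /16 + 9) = 279553 /7140 - sqrt(2) /17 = 39.07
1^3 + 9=10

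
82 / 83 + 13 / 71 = 6901 / 5893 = 1.17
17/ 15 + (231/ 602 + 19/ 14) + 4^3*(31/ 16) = 572837/ 4515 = 126.87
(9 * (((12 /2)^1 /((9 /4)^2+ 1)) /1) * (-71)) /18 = -3408 /97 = -35.13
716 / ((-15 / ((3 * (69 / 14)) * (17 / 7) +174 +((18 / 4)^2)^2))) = -29001401 / 980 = -29593.27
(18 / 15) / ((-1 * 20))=-3 / 50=-0.06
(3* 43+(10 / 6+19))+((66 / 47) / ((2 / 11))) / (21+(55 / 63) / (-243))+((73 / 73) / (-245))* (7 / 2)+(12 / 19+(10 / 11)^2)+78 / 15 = 285691065143282 / 1823425170105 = 156.68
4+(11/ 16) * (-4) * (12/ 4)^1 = -17/ 4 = -4.25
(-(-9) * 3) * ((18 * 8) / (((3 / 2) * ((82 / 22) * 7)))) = 28512 / 287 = 99.34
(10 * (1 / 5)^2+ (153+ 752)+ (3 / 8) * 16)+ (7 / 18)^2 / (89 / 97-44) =881448001 / 967140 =911.40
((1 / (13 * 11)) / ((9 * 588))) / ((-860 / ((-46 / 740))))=23 / 240799759200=0.00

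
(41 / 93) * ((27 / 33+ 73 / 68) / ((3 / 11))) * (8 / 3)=116030 / 14229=8.15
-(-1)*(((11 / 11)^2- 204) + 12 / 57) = -3853 / 19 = -202.79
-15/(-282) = 5/94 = 0.05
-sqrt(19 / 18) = -sqrt(38) / 6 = -1.03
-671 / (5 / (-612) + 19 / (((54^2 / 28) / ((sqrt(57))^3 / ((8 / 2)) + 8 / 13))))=7252382373093 / 39998176112522 - 181117782584739 * sqrt(57) / 39998176112522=-34.01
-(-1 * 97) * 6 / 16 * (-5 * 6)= -4365 / 4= -1091.25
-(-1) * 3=3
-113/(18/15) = -565/6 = -94.17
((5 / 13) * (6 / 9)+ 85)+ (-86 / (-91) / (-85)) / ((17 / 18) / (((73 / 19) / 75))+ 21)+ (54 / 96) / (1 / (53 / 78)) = 84493677259 / 986633760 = 85.64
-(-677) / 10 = 677 / 10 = 67.70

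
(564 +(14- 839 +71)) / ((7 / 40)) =-7600 / 7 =-1085.71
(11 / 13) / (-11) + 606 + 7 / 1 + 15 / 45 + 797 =1410.26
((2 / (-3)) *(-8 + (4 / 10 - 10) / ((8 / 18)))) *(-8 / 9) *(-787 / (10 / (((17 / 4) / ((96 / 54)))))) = 495023 / 150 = 3300.15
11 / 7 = 1.57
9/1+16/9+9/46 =4543/414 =10.97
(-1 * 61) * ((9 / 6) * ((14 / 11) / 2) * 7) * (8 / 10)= -17934 / 55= -326.07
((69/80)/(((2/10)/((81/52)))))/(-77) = -5589/64064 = -0.09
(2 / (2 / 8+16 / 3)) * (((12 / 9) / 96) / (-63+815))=1 / 151152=0.00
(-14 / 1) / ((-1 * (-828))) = -7 / 414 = -0.02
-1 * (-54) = 54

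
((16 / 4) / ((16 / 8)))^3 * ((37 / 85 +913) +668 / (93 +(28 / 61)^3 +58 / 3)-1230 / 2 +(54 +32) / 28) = 112039728947156 / 45552279535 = 2459.59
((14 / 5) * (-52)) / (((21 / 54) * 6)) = -312 / 5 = -62.40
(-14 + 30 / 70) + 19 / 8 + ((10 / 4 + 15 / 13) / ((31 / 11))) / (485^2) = -11887371793 / 1061711560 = -11.20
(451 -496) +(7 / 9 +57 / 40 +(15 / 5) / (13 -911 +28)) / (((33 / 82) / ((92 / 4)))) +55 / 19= 273584237 / 3272940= 83.59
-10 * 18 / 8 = -22.50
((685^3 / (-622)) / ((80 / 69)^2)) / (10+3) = -61211058165 / 2070016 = -29570.33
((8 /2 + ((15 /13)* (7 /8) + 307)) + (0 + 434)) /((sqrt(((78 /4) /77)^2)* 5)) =1194809 /2028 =589.16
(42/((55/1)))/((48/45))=63/88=0.72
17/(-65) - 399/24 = -8781/520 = -16.89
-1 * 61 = -61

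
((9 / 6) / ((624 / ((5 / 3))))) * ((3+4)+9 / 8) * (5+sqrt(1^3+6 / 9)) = 25 * sqrt(15) / 2304+125 / 768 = 0.20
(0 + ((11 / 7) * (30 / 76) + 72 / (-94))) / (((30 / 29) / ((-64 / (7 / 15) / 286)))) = 422472 / 6257251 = 0.07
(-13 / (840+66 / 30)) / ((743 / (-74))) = 0.00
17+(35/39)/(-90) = 11927/702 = 16.99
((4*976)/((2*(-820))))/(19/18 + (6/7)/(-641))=-39413808/17454725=-2.26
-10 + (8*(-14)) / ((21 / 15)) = -90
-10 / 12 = -5 / 6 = -0.83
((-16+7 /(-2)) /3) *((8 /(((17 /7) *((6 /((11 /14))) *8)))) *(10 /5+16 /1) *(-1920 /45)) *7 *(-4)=-128128 /17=-7536.94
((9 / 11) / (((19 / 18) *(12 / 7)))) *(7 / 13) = 1323 / 5434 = 0.24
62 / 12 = 31 / 6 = 5.17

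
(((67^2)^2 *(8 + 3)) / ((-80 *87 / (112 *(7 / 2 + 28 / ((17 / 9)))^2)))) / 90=-602235052080893 / 45257400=-13306885.77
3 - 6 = -3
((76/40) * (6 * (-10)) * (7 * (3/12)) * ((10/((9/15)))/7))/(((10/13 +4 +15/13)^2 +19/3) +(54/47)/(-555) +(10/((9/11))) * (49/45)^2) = -508835530125/59888052014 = -8.50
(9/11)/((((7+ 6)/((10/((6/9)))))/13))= 135/11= 12.27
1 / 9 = 0.11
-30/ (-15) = 2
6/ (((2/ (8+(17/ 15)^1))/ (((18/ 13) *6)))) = 14796/ 65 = 227.63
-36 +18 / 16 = -279 / 8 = -34.88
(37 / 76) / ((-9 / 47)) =-1739 / 684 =-2.54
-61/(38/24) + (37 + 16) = 275/19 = 14.47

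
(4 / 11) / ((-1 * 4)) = -1 / 11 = -0.09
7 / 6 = 1.17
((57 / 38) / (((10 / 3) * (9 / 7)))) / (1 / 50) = 35 / 2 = 17.50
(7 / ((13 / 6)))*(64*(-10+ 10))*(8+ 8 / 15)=0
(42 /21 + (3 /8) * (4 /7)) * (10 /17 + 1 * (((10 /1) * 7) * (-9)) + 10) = -163215 /119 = -1371.55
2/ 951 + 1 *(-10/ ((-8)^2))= -4691/ 30432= -0.15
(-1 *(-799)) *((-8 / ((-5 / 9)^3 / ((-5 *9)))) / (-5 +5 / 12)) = 503254944 / 1375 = 366003.60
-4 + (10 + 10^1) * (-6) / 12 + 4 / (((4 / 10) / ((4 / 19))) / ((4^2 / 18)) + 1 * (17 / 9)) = -37706 / 2899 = -13.01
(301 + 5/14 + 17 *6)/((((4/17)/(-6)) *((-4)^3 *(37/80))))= 1439985/4144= 347.49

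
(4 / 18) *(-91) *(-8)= 1456 / 9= 161.78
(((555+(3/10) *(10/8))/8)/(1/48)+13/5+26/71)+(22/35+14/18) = 298494253/89460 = 3336.62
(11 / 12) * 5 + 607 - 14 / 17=124595 / 204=610.76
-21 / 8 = -2.62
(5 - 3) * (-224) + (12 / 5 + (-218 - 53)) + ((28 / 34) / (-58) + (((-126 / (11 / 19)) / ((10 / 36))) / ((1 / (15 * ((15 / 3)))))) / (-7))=208187106 / 27115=7677.93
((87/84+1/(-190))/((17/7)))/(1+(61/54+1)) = 74007/545870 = 0.14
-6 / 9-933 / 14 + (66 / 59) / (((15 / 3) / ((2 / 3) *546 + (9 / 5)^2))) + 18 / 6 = 5529857 / 309750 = 17.85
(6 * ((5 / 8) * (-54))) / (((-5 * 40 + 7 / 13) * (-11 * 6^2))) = -585 / 228184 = -0.00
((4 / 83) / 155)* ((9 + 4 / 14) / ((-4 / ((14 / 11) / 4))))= -0.00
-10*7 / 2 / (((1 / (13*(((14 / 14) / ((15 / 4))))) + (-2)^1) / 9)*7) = 2340 / 89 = 26.29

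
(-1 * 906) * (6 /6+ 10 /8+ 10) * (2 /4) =-22197 /4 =-5549.25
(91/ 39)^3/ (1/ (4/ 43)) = 1372/ 1161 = 1.18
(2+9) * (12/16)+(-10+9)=29/4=7.25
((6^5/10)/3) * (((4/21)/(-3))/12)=-48/35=-1.37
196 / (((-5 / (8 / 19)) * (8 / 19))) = -196 / 5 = -39.20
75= 75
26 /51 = 0.51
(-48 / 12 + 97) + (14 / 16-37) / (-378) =281521 / 3024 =93.10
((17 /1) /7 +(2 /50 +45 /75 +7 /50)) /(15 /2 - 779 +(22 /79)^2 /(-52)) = -91112359 /21907980675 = -0.00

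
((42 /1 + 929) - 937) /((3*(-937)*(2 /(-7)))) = 119 /2811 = 0.04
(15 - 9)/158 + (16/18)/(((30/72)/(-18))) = -15153/395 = -38.36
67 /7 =9.57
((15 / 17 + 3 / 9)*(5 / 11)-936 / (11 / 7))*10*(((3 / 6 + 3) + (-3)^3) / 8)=39226435 / 2244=17480.59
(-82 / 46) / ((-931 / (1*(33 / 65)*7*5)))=1353 / 39767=0.03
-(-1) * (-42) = -42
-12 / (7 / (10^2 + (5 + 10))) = -1380 / 7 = -197.14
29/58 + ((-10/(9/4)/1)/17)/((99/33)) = 0.41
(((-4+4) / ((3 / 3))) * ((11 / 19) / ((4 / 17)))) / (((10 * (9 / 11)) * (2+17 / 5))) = 0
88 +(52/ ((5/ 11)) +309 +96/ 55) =513.15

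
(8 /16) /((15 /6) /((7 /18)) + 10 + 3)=7 /272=0.03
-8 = -8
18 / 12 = 1.50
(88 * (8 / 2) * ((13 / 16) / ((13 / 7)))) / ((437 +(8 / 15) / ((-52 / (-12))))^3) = 549250 / 297893171961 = 0.00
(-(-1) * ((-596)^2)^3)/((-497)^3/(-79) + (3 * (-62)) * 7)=3540826522998697984/122660615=28866857735.86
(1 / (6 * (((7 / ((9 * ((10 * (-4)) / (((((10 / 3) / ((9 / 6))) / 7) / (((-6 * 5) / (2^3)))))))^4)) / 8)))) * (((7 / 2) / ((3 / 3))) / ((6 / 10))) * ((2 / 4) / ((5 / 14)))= 4069610099139375 / 8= 508701262392421.88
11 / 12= 0.92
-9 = -9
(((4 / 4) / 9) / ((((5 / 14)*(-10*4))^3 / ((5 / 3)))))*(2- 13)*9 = 3773 / 600000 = 0.01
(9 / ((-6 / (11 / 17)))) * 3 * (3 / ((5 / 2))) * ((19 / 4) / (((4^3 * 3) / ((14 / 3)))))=-4389 / 10880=-0.40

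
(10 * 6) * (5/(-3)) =-100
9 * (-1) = -9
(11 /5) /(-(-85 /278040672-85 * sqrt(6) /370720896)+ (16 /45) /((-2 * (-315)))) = 3892.14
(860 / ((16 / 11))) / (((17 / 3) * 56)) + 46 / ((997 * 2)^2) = 1.86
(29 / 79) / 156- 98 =-1207723 / 12324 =-98.00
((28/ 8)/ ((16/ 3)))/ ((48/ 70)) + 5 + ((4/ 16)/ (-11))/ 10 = 83843/ 14080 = 5.95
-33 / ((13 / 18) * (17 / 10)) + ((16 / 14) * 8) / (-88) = -459148 / 17017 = -26.98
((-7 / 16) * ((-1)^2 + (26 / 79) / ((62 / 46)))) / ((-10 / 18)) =191961 / 195920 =0.98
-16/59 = -0.27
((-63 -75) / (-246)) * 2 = 46 / 41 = 1.12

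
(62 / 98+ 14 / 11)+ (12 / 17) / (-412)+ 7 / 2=10199843 / 1887578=5.40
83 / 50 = 1.66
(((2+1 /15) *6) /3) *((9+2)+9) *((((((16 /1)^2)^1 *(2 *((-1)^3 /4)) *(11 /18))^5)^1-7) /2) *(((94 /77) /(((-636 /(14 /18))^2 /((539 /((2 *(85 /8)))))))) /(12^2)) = -86420538583650818617 /2220058873346040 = -38927.14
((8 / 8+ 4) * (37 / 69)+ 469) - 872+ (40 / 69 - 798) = -27548 / 23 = -1197.74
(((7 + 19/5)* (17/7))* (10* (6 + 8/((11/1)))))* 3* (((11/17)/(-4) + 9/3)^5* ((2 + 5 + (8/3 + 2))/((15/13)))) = 1159242062371497/117597568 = 9857704.39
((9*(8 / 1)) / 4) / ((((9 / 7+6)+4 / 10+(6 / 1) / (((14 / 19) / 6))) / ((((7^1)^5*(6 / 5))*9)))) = 114354828 / 1979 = 57784.15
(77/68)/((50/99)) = 2.24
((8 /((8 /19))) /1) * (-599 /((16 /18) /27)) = -2765583 /8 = -345697.88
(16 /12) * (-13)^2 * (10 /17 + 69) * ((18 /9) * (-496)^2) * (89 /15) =35019891472384 /765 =45777635911.61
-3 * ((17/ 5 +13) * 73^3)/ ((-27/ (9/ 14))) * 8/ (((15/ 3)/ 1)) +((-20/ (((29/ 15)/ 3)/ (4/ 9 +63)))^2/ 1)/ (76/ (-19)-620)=722916.14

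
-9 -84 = -93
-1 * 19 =-19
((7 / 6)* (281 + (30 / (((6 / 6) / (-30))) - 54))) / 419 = -4711 / 2514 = -1.87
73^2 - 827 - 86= 4416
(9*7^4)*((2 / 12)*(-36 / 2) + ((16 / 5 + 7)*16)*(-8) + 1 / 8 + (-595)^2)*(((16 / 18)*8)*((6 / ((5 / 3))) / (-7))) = -696854984112 / 25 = -27874199364.48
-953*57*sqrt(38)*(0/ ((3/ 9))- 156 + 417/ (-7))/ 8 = 81970389*sqrt(38)/ 56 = 9023203.82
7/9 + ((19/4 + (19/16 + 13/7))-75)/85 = -1103/85680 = -0.01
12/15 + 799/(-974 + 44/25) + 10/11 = 1186139/1336830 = 0.89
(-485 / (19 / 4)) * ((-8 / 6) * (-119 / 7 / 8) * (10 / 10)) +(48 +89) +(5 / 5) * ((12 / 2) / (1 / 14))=-68.30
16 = 16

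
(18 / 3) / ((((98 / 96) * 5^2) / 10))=576 / 245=2.35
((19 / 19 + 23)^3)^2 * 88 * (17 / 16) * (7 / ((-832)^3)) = -954261 / 4394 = -217.17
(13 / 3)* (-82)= -355.33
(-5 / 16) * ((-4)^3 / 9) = 2.22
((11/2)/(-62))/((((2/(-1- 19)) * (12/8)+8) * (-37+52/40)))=550/1737519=0.00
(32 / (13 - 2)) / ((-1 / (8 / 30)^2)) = -512 / 2475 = -0.21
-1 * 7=-7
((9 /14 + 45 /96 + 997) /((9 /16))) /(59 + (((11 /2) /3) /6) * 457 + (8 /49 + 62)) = 3130078 /460055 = 6.80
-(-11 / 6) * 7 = 12.83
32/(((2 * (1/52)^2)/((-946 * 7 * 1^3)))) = -286494208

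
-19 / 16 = -1.19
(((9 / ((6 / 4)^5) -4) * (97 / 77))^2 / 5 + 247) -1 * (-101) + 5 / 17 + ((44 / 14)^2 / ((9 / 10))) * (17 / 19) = 2517339067127 / 6980419215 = 360.63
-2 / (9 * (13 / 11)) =-22 / 117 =-0.19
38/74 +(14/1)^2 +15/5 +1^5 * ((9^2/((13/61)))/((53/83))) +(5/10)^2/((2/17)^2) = 331527621/407888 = 812.79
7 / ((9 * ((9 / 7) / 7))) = 343 / 81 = 4.23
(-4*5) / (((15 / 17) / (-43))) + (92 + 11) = 3233 / 3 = 1077.67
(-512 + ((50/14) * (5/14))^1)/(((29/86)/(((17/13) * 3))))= -109761843/18473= -5941.74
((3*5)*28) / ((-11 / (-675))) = 283500 / 11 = 25772.73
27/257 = 0.11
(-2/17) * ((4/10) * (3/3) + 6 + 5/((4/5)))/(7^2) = -253/8330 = -0.03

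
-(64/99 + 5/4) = -751/396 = -1.90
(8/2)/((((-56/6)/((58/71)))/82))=-14268/497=-28.71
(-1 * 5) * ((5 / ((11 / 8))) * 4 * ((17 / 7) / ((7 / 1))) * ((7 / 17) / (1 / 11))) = -800 / 7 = -114.29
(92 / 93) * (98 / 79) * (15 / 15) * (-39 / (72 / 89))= -59.16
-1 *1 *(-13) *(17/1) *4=884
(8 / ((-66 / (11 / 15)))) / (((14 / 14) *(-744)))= 1 / 8370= 0.00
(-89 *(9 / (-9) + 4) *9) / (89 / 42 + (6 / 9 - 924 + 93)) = 11214 / 3865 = 2.90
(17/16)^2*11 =3179/256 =12.42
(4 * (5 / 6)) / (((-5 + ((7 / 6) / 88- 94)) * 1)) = -352 / 10453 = -0.03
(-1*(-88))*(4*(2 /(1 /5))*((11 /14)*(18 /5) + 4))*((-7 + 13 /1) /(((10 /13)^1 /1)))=6561984 /35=187485.26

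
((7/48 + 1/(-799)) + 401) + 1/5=76961837/191760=401.34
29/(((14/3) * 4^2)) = 87/224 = 0.39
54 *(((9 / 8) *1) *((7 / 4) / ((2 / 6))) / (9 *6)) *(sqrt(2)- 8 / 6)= -63 / 8 + 189 *sqrt(2) / 32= 0.48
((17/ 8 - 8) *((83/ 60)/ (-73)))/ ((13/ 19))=74119/ 455520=0.16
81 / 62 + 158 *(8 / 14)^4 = 18.15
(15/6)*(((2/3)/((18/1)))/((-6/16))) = -20/81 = -0.25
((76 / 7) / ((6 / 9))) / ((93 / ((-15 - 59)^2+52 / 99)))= 20602688 / 21483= 959.02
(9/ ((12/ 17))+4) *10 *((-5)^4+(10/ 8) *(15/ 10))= 1680025/ 16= 105001.56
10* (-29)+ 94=-196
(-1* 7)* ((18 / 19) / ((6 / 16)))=-336 / 19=-17.68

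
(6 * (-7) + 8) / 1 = -34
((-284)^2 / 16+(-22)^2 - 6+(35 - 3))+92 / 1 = 5643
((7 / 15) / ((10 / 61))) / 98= 61 / 2100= 0.03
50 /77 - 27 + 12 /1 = -1105 /77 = -14.35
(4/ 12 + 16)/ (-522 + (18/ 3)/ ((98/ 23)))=-2401/ 76527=-0.03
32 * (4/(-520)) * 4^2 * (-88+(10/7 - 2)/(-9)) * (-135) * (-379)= 1612538880/91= 17720207.47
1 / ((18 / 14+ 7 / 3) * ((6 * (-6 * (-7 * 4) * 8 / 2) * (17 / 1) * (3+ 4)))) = 1 / 1736448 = 0.00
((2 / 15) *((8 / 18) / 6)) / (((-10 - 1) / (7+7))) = -56 / 4455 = -0.01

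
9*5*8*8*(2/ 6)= 960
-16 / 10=-8 / 5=-1.60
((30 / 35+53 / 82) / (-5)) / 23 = -863 / 66010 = -0.01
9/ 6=3/ 2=1.50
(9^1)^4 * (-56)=-367416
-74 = -74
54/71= 0.76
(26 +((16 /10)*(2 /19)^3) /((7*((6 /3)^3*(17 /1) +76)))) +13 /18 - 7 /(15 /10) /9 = 18003675539 /687066030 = 26.20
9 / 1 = 9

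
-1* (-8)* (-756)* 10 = -60480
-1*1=-1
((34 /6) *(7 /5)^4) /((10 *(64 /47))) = 1918399 /1200000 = 1.60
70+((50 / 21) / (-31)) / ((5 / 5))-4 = 42916 / 651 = 65.92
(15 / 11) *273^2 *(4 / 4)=1117935 / 11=101630.45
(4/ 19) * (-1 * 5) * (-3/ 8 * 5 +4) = -85/ 38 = -2.24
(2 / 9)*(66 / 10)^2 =242 / 25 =9.68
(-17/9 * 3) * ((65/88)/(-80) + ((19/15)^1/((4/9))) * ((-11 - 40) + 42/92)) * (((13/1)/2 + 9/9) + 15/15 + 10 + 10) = 1506852817/64768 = 23265.39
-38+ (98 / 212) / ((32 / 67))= -37.03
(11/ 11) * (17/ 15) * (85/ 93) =289/ 279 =1.04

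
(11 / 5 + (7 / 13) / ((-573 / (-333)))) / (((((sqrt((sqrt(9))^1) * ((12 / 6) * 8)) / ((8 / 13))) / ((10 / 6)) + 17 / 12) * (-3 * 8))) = 1325915 / 6508099429-1123128 * sqrt(3) / 500623033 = -0.00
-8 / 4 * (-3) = 6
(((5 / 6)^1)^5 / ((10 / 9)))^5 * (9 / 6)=0.01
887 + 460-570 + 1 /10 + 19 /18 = 35017 /45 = 778.16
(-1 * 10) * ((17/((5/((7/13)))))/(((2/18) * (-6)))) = 357/13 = 27.46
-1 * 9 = -9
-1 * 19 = -19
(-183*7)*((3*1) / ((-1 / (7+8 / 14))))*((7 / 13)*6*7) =8554518 / 13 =658039.85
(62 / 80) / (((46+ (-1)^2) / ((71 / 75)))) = 2201 / 141000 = 0.02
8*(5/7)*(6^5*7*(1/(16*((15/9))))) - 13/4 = 46643/4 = 11660.75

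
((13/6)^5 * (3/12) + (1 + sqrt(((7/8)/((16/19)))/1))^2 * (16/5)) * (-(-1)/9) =2 * sqrt(266)/45 + 2871233/1399680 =2.78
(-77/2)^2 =5929/4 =1482.25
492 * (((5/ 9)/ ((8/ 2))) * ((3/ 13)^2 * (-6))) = -21.83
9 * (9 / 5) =81 / 5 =16.20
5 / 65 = 1 / 13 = 0.08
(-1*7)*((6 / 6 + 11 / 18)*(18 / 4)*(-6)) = 609 / 2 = 304.50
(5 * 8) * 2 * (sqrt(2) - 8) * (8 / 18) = -2560 / 9 + 320 * sqrt(2) / 9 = -234.16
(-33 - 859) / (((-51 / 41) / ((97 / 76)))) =886871 / 969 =915.24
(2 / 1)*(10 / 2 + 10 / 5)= 14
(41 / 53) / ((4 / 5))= 205 / 212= 0.97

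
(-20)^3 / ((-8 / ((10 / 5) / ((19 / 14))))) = 28000 / 19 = 1473.68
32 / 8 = 4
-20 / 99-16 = -1604 / 99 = -16.20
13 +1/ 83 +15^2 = 19755/ 83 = 238.01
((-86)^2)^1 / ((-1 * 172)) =-43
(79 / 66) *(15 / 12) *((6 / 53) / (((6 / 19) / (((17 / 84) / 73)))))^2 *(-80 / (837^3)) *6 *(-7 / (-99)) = -206049775 / 2408808383249192879724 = -0.00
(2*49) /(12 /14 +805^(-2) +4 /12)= 95259675 /1157189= 82.32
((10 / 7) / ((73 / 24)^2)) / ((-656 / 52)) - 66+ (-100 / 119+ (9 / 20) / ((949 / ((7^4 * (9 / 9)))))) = -444230321257 / 6760049660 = -65.71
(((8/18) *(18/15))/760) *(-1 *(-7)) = 7/1425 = 0.00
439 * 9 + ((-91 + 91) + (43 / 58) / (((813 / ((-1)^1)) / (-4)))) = 93152813 / 23577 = 3951.00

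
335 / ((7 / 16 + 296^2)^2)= 85760 / 1965219870769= 0.00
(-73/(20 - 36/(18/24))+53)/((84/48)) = 1557/49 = 31.78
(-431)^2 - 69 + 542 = 186234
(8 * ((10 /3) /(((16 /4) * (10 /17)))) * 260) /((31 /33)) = 3136.77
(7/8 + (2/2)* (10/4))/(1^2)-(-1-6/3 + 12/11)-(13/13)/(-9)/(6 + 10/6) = 32173/6072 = 5.30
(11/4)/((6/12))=11/2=5.50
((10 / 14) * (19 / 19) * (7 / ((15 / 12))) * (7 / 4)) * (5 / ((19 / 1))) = 35 / 19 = 1.84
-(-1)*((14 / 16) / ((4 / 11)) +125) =127.41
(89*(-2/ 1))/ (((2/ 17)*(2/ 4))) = -3026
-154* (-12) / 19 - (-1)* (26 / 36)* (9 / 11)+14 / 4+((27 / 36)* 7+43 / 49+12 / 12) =4443841 / 40964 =108.48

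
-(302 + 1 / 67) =-20235 / 67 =-302.01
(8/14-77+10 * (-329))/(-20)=4713/28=168.32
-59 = -59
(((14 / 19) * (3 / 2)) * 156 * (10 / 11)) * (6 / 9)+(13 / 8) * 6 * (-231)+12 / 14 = -12563631 / 5852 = -2146.90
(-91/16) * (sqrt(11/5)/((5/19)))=-1729 * sqrt(55)/400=-32.06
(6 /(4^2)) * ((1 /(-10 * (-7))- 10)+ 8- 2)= -837 /560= -1.49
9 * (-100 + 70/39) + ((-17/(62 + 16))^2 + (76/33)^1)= -58993213/66924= -881.50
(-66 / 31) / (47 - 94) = 66 / 1457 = 0.05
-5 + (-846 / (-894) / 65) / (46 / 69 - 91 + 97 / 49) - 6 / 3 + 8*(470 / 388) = 2.69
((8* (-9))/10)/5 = -1.44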